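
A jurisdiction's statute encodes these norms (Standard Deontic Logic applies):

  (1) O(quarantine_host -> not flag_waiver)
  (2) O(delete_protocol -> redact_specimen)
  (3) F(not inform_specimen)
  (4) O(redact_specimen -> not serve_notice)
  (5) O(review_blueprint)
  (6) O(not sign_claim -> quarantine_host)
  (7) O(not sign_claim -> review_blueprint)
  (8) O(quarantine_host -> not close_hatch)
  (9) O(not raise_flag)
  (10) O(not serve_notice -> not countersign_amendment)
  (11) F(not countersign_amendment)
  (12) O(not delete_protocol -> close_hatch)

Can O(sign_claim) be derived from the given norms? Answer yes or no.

Premise 11 is F(not countersign_amendment), i.e. O(countersign_amendment).
Premise 10 is O(not serve_notice -> not countersign_amendment); contrapositively O(countersign_amendment -> serve_notice). Since O(countersign_amendment) holds, K gives O(serve_notice).
Premise 4, O(redact_specimen -> not serve_notice), contraposes to O(serve_notice -> not redact_specimen); with O(serve_notice) we get O(not redact_specimen).
Premise 2, O(delete_protocol -> redact_specimen), contraposes to O(not redact_specimen -> not delete_protocol); with O(not redact_specimen) we get O(not delete_protocol).
Applying K to premise 12 (O(not delete_protocol -> close_hatch)) and O(not delete_protocol) yields O(close_hatch).
Premise 8, O(quarantine_host -> not close_hatch), contraposes to O(close_hatch -> not quarantine_host); with O(close_hatch) we get O(not quarantine_host).
Premise 6, O(not sign_claim -> quarantine_host), contraposes to O(not quarantine_host -> sign_claim); with O(not quarantine_host) we get O(sign_claim).
Premises 1, 3, 5, 7, 9 do not contribute to this derivation.
So O(sign_claim) follows.

Yes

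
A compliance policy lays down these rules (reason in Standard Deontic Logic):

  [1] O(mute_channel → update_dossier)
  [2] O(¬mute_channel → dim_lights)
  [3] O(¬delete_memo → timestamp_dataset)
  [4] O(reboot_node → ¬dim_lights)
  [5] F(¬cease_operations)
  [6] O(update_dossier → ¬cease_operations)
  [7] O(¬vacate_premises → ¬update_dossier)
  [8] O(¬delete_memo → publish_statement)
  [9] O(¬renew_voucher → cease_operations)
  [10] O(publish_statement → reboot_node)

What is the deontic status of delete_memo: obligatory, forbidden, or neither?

F(¬cease_operations) at premise 5 means O(cease_operations).
Premise 6, O(update_dossier → ¬cease_operations), contraposes to O(cease_operations → ¬update_dossier); with O(cease_operations) we get O(¬update_dossier).
The contrapositive of premise 1 (O(mute_channel → update_dossier)) is O(¬update_dossier → ¬mute_channel), and O(¬update_dossier) is already established, so O(¬mute_channel).
Applying K to premise 2 (O(¬mute_channel → dim_lights)) and O(¬mute_channel) yields O(dim_lights).
Premise 4 is O(reboot_node → ¬dim_lights); contrapositively O(dim_lights → ¬reboot_node). Since O(dim_lights) holds, K gives O(¬reboot_node).
Premise 10, O(publish_statement → reboot_node), contraposes to O(¬reboot_node → ¬publish_statement); with O(¬reboot_node) we get O(¬publish_statement).
The contrapositive of premise 8 (O(¬delete_memo → publish_statement)) is O(¬publish_statement → delete_memo), and O(¬publish_statement) is already established, so O(delete_memo).
Premises 3, 7, 9 do not contribute to this derivation.
Hence delete_memo is obligatory.

Obligatory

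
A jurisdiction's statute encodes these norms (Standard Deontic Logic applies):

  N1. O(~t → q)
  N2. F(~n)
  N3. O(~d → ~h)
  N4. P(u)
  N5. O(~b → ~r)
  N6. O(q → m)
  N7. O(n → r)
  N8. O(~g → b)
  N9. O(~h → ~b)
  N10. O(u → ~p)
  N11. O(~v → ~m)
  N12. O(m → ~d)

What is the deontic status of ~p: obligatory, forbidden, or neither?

Premise 10 is O(u → ~p), but O(u) is not derivable from the premises (the permission P(u) asserts only ~O(~u), not O(u)), so it does not yield O(~p).
No premise or chain of K-axiom applications forces O(~p), and none forces O(p). So ~p is neither obligatory nor forbidden under these norms.

Neither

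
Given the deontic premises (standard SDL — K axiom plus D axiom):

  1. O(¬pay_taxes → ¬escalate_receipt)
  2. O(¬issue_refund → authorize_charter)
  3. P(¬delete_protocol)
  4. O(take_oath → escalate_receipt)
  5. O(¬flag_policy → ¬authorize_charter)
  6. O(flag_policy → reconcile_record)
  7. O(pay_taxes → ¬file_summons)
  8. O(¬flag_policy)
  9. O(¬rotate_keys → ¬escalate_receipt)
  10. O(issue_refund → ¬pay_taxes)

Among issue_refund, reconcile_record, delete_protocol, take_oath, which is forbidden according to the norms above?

Premise 8 gives O(¬flag_policy).
From O(¬flag_policy) and premise 5, O(¬flag_policy → ¬authorize_charter), we obtain O(¬authorize_charter).
Premise 2, O(¬issue_refund → authorize_charter), contraposes to O(¬authorize_charter → issue_refund); with O(¬authorize_charter) we get O(issue_refund).
With premise 10, O(issue_refund → ¬pay_taxes), the K-axiom yields O(¬pay_taxes).
From O(¬pay_taxes) and premise 1, O(¬pay_taxes → ¬escalate_receipt), we obtain O(¬escalate_receipt).
The contrapositive of premise 4 (O(take_oath → escalate_receipt)) is O(¬escalate_receipt → ¬take_oath), and O(¬escalate_receipt) is already established, so O(¬take_oath).
So O(¬take_oath) holds, i.e. take_oath is forbidden. None of the other listed options is forbidden under the premises.

take_oath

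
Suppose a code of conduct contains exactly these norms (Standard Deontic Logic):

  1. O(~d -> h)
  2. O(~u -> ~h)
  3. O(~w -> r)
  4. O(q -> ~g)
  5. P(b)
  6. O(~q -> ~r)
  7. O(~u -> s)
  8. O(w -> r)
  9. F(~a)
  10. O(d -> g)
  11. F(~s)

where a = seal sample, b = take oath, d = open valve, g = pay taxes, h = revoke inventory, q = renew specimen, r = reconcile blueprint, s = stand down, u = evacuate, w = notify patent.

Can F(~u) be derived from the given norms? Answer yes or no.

Yes

By case analysis on w: premise 8 gives O(w -> r) and premise 3 gives O(~w -> r), so O(r) either way.
The contrapositive of premise 6 (O(~q -> ~r)) is O(r -> q), and O(r) is already established, so O(q).
Applying K to premise 4 (O(q -> ~g)) and O(q) yields O(~g).
Premise 10 is O(d -> g); contrapositively O(~g -> ~d). Since O(~g) holds, K gives O(~d).
From O(~d) and premise 1, O(~d -> h), we obtain O(h).
Premise 2 is O(~u -> ~h); contrapositively O(h -> u). Since O(h) holds, K gives O(u).
Premises 5, 7, 9, 11 do not contribute to this derivation.
So O(u) holds, i.e. F(~u). The claim follows.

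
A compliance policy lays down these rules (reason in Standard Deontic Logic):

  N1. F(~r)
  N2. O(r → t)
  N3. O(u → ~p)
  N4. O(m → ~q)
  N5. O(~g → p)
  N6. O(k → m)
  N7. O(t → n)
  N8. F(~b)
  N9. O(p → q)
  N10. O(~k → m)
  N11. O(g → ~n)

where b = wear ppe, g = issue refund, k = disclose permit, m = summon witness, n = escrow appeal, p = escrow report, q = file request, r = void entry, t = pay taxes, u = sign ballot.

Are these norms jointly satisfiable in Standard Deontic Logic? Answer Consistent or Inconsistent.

Inconsistent

Premises 10 and 6 are O(~k → m) and O(k → m); every ideal world satisfies ~k or k, so in either case m holds — hence O(m).
Applying K to premise 4 (O(m → ~q)) and O(m) yields O(~q).
Premise 9 is O(p → q); contrapositively O(~q → ~p). Since O(~q) holds, K gives O(~p).
Premise 5 is O(~g → p); contrapositively O(~p → g). Since O(~p) holds, K gives O(g).
From O(g) and premise 11, O(g → ~n), we obtain O(~n).
Premise 7 is O(t → n); contrapositively O(~n → ~t). Since O(~n) holds, K gives O(~t).
Premise 2, O(r → t), contraposes to O(~t → ~r); with O(~t) we get O(~r).
Yet premise 1 is F(~r), i.e. O(r).
We now have both O(~r) and O(r) — r is simultaneously obligatory and forbidden, violating the D-axiom.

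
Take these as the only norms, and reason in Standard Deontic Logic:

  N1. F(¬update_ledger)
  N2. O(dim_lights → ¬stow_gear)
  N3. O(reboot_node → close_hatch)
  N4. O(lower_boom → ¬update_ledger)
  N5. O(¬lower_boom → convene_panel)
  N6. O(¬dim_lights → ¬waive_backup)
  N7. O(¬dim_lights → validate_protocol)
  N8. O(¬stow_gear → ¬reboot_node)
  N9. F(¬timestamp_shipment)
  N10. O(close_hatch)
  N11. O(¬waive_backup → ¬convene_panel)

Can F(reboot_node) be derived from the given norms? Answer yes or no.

Yes

F(¬update_ledger) at premise 1 means O(update_ledger).
The contrapositive of premise 4 (O(lower_boom → ¬update_ledger)) is O(update_ledger → ¬lower_boom), and O(update_ledger) is already established, so O(¬lower_boom).
With premise 5, O(¬lower_boom → convene_panel), the K-axiom yields O(convene_panel).
Premise 11, O(¬waive_backup → ¬convene_panel), contraposes to O(convene_panel → waive_backup); with O(convene_panel) we get O(waive_backup).
The contrapositive of premise 6 (O(¬dim_lights → ¬waive_backup)) is O(waive_backup → dim_lights), and O(waive_backup) is already established, so O(dim_lights).
Premise 2 is O(dim_lights → ¬stow_gear); since O(dim_lights), deontic closure gives O(¬stow_gear).
From O(¬stow_gear) and premise 8, O(¬stow_gear → ¬reboot_node), we obtain O(¬reboot_node).
Premises 3, 7, 9, 10 do not contribute to this derivation.
So O(¬reboot_node) holds, i.e. F(reboot_node). The claim follows.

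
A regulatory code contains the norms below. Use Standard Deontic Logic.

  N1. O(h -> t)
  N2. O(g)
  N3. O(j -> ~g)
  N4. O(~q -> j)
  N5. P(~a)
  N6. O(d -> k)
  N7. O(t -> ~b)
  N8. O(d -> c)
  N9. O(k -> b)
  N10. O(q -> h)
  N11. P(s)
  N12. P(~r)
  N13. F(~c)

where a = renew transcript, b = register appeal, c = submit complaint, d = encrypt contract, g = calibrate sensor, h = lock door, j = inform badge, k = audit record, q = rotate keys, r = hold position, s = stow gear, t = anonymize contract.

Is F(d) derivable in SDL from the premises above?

Premise 2 states O(g) outright.
Premise 3 is O(j -> ~g); contrapositively O(g -> ~j). Since O(g) holds, K gives O(~j).
Premise 4 is O(~q -> j); contrapositively O(~j -> q). Since O(~j) holds, K gives O(q).
From O(q) and premise 10, O(q -> h), we obtain O(h).
Applying K to premise 1 (O(h -> t)) and O(h) yields O(t).
From O(t) and premise 7, O(t -> ~b), we obtain O(~b).
Premise 9 is O(k -> b); contrapositively O(~b -> ~k). Since O(~b) holds, K gives O(~k).
Premise 6, O(d -> k), contraposes to O(~k -> ~d); with O(~k) we get O(~d).
Premises 5, 8, 11, 12, 13 do not contribute to this derivation.
So O(~d) holds, i.e. F(d). The claim follows.

Yes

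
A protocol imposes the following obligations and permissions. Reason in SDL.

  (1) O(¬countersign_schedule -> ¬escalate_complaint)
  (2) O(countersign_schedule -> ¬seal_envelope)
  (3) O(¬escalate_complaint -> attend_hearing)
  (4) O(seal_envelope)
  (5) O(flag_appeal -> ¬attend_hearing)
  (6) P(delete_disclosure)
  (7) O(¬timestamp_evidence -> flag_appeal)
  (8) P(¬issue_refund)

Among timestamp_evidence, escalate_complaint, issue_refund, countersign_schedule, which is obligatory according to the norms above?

timestamp_evidence

From premise 4 we have O(seal_envelope).
Premise 2 is O(countersign_schedule -> ¬seal_envelope); contrapositively O(seal_envelope -> ¬countersign_schedule). Since O(seal_envelope) holds, K gives O(¬countersign_schedule).
From O(¬countersign_schedule) and premise 1, O(¬countersign_schedule -> ¬escalate_complaint), we obtain O(¬escalate_complaint).
From O(¬escalate_complaint) and premise 3, O(¬escalate_complaint -> attend_hearing), we obtain O(attend_hearing).
Premise 5 is O(flag_appeal -> ¬attend_hearing); contrapositively O(attend_hearing -> ¬flag_appeal). Since O(attend_hearing) holds, K gives O(¬flag_appeal).
The contrapositive of premise 7 (O(¬timestamp_evidence -> flag_appeal)) is O(¬flag_appeal -> timestamp_evidence), and O(¬flag_appeal) is already established, so O(timestamp_evidence).
So O(timestamp_evidence) holds — timestamp_evidence is obligatory. None of the other listed options is made obligatory by any chain of premises.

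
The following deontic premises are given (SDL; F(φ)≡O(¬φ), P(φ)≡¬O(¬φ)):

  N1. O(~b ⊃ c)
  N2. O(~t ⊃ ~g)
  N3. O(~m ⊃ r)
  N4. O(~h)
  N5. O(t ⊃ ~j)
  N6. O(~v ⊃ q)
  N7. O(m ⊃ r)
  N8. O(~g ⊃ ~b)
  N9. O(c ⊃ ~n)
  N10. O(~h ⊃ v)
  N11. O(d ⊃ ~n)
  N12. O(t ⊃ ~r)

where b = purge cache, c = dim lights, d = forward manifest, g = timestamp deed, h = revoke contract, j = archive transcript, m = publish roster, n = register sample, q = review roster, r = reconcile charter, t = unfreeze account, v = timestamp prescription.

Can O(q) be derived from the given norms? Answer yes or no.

Premise 6 is O(~v ⊃ q), but O(~v) is not derivable from the premises, so it does not yield O(q).
No other premise forces O(q). An ideal world satisfying every premise can still have q false, so O(q) is not derivable.

No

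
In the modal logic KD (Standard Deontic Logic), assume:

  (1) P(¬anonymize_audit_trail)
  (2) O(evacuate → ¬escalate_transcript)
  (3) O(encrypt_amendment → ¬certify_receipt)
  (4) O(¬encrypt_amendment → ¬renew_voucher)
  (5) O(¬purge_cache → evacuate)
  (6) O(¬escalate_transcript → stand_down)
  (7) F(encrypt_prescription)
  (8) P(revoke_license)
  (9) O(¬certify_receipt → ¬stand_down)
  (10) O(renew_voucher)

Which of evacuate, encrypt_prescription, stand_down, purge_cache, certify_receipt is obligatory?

purge_cache

From premise 10 we have O(renew_voucher).
Premise 4, O(¬encrypt_amendment → ¬renew_voucher), contraposes to O(renew_voucher → encrypt_amendment); with O(renew_voucher) we get O(encrypt_amendment).
From O(encrypt_amendment) and premise 3, O(encrypt_amendment → ¬certify_receipt), we obtain O(¬certify_receipt).
With premise 9, O(¬certify_receipt → ¬stand_down), the K-axiom yields O(¬stand_down).
Premise 6, O(¬escalate_transcript → stand_down), contraposes to O(¬stand_down → escalate_transcript); with O(¬stand_down) we get O(escalate_transcript).
Premise 2, O(evacuate → ¬escalate_transcript), contraposes to O(escalate_transcript → ¬evacuate); with O(escalate_transcript) we get O(¬evacuate).
Premise 5 is O(¬purge_cache → evacuate); contrapositively O(¬evacuate → purge_cache). Since O(¬evacuate) holds, K gives O(purge_cache).
So O(purge_cache) holds — purge_cache is obligatory. None of the other listed options is made obligatory by any chain of premises.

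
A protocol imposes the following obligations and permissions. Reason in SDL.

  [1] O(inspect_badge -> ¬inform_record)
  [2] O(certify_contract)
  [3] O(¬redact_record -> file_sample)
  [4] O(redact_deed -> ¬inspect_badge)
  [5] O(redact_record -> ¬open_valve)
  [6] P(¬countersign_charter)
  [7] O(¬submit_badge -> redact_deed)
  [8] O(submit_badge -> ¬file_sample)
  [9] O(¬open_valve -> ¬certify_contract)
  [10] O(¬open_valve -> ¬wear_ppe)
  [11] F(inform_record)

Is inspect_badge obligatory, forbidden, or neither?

Premise 2 states O(certify_contract) outright.
Premise 9 is O(¬open_valve -> ¬certify_contract); contrapositively O(certify_contract -> open_valve). Since O(certify_contract) holds, K gives O(open_valve).
The contrapositive of premise 5 (O(redact_record -> ¬open_valve)) is O(open_valve -> ¬redact_record), and O(open_valve) is already established, so O(¬redact_record).
With premise 3, O(¬redact_record -> file_sample), the K-axiom yields O(file_sample).
Premise 8, O(submit_badge -> ¬file_sample), contraposes to O(file_sample -> ¬submit_badge); with O(file_sample) we get O(¬submit_badge).
Premise 7 is O(¬submit_badge -> redact_deed); since O(¬submit_badge), deontic closure gives O(redact_deed).
Premise 4 is O(redact_deed -> ¬inspect_badge); since O(redact_deed), deontic closure gives O(¬inspect_badge).
Premises 1, 6, 10, 11 do not contribute to this derivation.
Thus O(¬inspect_badge), which is F(inspect_badge): inspect_badge is forbidden.

Forbidden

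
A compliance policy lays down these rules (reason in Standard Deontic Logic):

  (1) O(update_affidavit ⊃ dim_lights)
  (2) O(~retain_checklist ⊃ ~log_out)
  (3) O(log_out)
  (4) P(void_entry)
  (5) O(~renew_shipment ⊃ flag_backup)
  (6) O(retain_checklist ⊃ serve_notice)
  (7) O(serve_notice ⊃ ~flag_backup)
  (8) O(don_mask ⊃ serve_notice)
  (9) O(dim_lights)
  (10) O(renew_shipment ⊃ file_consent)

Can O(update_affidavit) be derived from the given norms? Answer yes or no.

Premise 1 is O(update_affidavit ⊃ dim_lights); even if O(dim_lights) held, inferring O(update_affidavit) would be affirming the consequent — invalid.
No other premise forces O(update_affidavit). An ideal world satisfying every premise can still have update_affidavit false, so O(update_affidavit) is not derivable.

No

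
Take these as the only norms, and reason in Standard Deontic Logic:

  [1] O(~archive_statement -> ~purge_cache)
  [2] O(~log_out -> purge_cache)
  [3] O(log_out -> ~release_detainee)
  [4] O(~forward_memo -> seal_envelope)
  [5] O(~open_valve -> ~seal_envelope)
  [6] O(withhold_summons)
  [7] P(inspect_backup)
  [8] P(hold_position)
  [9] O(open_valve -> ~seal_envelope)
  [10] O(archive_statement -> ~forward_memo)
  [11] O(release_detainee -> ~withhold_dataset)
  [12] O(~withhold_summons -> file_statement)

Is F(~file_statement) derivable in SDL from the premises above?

Premise 12 is O(~withhold_summons -> file_statement), but O(~withhold_summons) is not derivable from the premises, so it does not yield O(file_statement).
No other premise forces O(file_statement). An ideal world satisfying every premise can still have ~file_statement true, so F(~file_statement) is not derivable.

No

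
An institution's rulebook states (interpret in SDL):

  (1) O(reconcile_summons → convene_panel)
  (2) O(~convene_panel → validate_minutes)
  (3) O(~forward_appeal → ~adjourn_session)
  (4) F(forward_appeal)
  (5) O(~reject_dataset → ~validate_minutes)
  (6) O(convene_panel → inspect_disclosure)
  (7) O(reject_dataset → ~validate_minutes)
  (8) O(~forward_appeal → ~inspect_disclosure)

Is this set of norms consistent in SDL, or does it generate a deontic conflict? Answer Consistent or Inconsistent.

Inconsistent

By case analysis on reject_dataset: premise 7 gives O(reject_dataset → ~validate_minutes) and premise 5 gives O(~reject_dataset → ~validate_minutes), so O(~validate_minutes) either way.
Premise 2 is O(~convene_panel → validate_minutes); contrapositively O(~validate_minutes → convene_panel). Since O(~validate_minutes) holds, K gives O(convene_panel).
With premise 6, O(convene_panel → inspect_disclosure), the K-axiom yields O(inspect_disclosure).
Premise 8, O(~forward_appeal → ~inspect_disclosure), contraposes to O(inspect_disclosure → forward_appeal); with O(inspect_disclosure) we get O(forward_appeal).
Yet premise 4 is F(forward_appeal), i.e. O(~forward_appeal).
We now have both O(forward_appeal) and O(~forward_appeal) — forward_appeal is simultaneously obligatory and forbidden, violating the D-axiom.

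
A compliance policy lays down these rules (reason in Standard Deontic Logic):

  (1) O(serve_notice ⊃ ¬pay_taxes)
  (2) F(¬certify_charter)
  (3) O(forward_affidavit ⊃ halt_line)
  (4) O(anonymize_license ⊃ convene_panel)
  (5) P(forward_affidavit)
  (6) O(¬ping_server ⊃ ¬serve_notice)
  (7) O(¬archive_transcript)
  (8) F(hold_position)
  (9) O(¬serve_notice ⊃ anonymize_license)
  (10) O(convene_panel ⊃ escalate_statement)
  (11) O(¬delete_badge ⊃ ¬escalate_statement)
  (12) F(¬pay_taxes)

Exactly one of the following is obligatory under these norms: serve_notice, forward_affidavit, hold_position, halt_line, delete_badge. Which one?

F(¬pay_taxes) at premise 12 means O(pay_taxes).
Premise 1, O(serve_notice ⊃ ¬pay_taxes), contraposes to O(pay_taxes ⊃ ¬serve_notice); with O(pay_taxes) we get O(¬serve_notice).
Premise 9 is O(¬serve_notice ⊃ anonymize_license); since O(¬serve_notice), deontic closure gives O(anonymize_license).
With premise 4, O(anonymize_license ⊃ convene_panel), the K-axiom yields O(convene_panel).
Premise 10 is O(convene_panel ⊃ escalate_statement); since O(convene_panel), deontic closure gives O(escalate_statement).
Premise 11 is O(¬delete_badge ⊃ ¬escalate_statement); contrapositively O(escalate_statement ⊃ delete_badge). Since O(escalate_statement) holds, K gives O(delete_badge).
So O(delete_badge) holds — delete_badge is obligatory. None of the other listed options is made obligatory by any chain of premises.

delete_badge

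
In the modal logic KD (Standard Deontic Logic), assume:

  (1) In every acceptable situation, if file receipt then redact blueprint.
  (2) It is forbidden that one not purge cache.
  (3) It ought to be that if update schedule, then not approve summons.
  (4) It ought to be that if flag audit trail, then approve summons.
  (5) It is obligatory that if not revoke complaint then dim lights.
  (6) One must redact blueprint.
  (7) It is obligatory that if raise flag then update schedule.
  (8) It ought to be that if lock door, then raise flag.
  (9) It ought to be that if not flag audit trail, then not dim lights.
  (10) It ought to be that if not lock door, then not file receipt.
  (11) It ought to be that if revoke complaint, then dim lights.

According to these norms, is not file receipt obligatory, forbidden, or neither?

By case analysis on ¬revoke_complaint: premise 5 gives O(¬revoke_complaint → dim_lights) and premise 11 gives O(revoke_complaint → dim_lights), so O(dim_lights) either way.
The contrapositive of premise 9 (O(¬flag_audit_trail → ¬dim_lights)) is O(dim_lights → flag_audit_trail), and O(dim_lights) is already established, so O(flag_audit_trail).
From O(flag_audit_trail) and premise 4, O(flag_audit_trail → approve_summons), we obtain O(approve_summons).
Premise 3 is O(update_schedule → ¬approve_summons); contrapositively O(approve_summons → ¬update_schedule). Since O(approve_summons) holds, K gives O(¬update_schedule).
Premise 7, O(raise_flag → update_schedule), contraposes to O(¬update_schedule → ¬raise_flag); with O(¬update_schedule) we get O(¬raise_flag).
The contrapositive of premise 8 (O(lock_door → raise_flag)) is O(¬raise_flag → ¬lock_door), and O(¬raise_flag) is already established, so O(¬lock_door).
Premise 10 is O(¬lock_door → ¬file_receipt); since O(¬lock_door), deontic closure gives O(¬file_receipt).
Premises 1, 2, 6 do not contribute to this derivation.
Hence ¬file_receipt is obligatory.

Obligatory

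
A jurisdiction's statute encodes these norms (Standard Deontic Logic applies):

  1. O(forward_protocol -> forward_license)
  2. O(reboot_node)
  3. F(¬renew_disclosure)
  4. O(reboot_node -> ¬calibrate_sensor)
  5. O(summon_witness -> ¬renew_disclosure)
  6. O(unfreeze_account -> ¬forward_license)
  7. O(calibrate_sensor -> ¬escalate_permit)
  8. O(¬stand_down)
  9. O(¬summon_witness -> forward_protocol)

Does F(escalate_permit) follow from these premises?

Premise 7 is O(calibrate_sensor -> ¬escalate_permit), but O(calibrate_sensor) is not derivable from the premises, so it does not yield O(¬escalate_permit).
No other premise forces O(¬escalate_permit). An ideal world satisfying every premise can still have escalate_permit true, so F(escalate_permit) is not derivable.

No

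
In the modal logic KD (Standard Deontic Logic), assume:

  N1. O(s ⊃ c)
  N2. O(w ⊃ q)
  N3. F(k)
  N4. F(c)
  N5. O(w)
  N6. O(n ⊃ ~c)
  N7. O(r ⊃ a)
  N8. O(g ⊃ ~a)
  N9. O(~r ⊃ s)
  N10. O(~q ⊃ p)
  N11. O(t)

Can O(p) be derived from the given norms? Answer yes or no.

Premise 10 is O(~q ⊃ p), but O(~q) is not derivable from the premises, so it does not yield O(p).
No other premise forces O(p). An ideal world satisfying every premise can still have p false, so O(p) is not derivable.

No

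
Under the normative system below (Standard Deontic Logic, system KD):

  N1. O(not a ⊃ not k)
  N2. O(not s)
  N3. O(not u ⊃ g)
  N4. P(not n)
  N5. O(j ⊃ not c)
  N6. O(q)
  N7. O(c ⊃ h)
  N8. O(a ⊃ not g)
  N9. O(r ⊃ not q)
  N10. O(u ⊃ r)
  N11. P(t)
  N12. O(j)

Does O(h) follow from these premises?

No

Premise 7 is O(c ⊃ h), but O(c) is not derivable from the premises, so it does not yield O(h).
No other premise forces O(h). An ideal world satisfying every premise can still have h false, so O(h) is not derivable.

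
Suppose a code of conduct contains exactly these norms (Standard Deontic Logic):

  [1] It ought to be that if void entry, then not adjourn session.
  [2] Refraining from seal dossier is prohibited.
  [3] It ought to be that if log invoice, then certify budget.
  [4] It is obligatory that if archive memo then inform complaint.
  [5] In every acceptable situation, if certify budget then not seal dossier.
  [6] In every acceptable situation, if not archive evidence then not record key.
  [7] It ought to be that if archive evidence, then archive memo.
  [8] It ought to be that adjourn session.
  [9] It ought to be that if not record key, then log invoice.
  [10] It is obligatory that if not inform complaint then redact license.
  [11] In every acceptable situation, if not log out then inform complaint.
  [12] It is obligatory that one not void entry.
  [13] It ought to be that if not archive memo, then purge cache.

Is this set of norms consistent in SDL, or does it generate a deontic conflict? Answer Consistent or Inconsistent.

Consistent

Premise 1 is O(void_entry → ¬adjourn_session), but O(void_entry) is not derivable from the premises, so it does not yield O(¬adjourn_session).
So O(¬adjourn_session) is not derivable, and the apparent clash with O(adjourn_session) does not arise.
A world satisfying every obligation exists (e.g. adjourn_session=true, archive_evidence=true, archive_memo=true, certify_budget=false, inform_complaint=true, log_invoice=false, log_out=false, purge_cache=false, record_key=true, redact_license=false, seal_dossier=true, void_entry=false); no atom is both obligatory and forbidden, so the set is consistent.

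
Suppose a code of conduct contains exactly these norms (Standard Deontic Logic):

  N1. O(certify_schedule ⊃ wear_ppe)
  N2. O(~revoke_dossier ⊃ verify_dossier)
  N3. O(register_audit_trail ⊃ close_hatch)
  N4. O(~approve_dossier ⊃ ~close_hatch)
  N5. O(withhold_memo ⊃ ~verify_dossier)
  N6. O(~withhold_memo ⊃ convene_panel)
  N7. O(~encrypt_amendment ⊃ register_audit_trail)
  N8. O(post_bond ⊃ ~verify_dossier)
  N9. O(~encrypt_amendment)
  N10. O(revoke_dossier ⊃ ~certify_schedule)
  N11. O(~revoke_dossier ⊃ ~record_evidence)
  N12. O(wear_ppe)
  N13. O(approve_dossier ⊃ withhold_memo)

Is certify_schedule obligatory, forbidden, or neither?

Premise 9 gives O(~encrypt_amendment).
From O(~encrypt_amendment) and premise 7, O(~encrypt_amendment ⊃ register_audit_trail), we obtain O(register_audit_trail).
From O(register_audit_trail) and premise 3, O(register_audit_trail ⊃ close_hatch), we obtain O(close_hatch).
The contrapositive of premise 4 (O(~approve_dossier ⊃ ~close_hatch)) is O(close_hatch ⊃ approve_dossier), and O(close_hatch) is already established, so O(approve_dossier).
Applying K to premise 13 (O(approve_dossier ⊃ withhold_memo)) and O(approve_dossier) yields O(withhold_memo).
With premise 5, O(withhold_memo ⊃ ~verify_dossier), the K-axiom yields O(~verify_dossier).
Premise 2, O(~revoke_dossier ⊃ verify_dossier), contraposes to O(~verify_dossier ⊃ revoke_dossier); with O(~verify_dossier) we get O(revoke_dossier).
With premise 10, O(revoke_dossier ⊃ ~certify_schedule), the K-axiom yields O(~certify_schedule).
Premises 1, 6, 8, 11, 12 do not contribute to this derivation.
Thus O(~certify_schedule), which is F(certify_schedule): certify_schedule is forbidden.

Forbidden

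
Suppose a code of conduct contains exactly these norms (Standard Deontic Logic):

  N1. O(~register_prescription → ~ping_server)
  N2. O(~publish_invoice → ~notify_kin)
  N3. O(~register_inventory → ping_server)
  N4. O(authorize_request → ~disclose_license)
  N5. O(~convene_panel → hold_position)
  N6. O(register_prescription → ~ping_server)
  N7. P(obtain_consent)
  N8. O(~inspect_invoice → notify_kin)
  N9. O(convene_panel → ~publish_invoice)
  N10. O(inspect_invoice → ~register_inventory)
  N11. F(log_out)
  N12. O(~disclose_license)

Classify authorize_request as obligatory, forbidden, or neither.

Premise 4 is O(authorize_request → ~disclose_license); even if O(~disclose_license) held, inferring O(authorize_request) would be affirming the consequent — invalid.
No premise or chain of K-axiom applications forces O(authorize_request), and none forces O(~authorize_request). So authorize_request is neither obligatory nor forbidden under these norms.

Neither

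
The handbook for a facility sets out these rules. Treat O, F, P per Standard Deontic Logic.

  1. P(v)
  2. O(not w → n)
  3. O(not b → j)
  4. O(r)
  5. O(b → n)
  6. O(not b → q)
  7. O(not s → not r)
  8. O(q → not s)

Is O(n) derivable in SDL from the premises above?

From premise 4 we have O(r).
The contrapositive of premise 7 (O(not s → not r)) is O(r → s), and O(r) is already established, so O(s).
Premise 8, O(q → not s), contraposes to O(s → not q); with O(s) we get O(not q).
The contrapositive of premise 6 (O(not b → q)) is O(not q → b), and O(not q) is already established, so O(b).
With premise 5, O(b → n), the K-axiom yields O(n).
Premises 1, 2, 3 do not contribute to this derivation.
So O(n) follows.

Yes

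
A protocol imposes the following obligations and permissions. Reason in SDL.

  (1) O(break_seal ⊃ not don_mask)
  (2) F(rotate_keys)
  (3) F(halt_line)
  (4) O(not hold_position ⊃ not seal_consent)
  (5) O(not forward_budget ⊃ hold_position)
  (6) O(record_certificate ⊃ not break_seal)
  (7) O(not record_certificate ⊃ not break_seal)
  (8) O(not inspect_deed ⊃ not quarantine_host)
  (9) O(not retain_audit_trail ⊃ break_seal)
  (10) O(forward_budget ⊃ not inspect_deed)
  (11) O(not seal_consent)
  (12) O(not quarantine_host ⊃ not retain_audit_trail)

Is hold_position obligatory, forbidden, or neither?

By case analysis on record_certificate: premise 6 gives O(record_certificate ⊃ not break_seal) and premise 7 gives O(not record_certificate ⊃ not break_seal), so O(not break_seal) either way.
Premise 9 is O(not retain_audit_trail ⊃ break_seal); contrapositively O(not break_seal ⊃ retain_audit_trail). Since O(not break_seal) holds, K gives O(retain_audit_trail).
The contrapositive of premise 12 (O(not quarantine_host ⊃ not retain_audit_trail)) is O(retain_audit_trail ⊃ quarantine_host), and O(retain_audit_trail) is already established, so O(quarantine_host).
Premise 8 is O(not inspect_deed ⊃ not quarantine_host); contrapositively O(quarantine_host ⊃ inspect_deed). Since O(quarantine_host) holds, K gives O(inspect_deed).
Premise 10, O(forward_budget ⊃ not inspect_deed), contraposes to O(inspect_deed ⊃ not forward_budget); with O(inspect_deed) we get O(not forward_budget).
Premise 5 is O(not forward_budget ⊃ hold_position); since O(not forward_budget), deontic closure gives O(hold_position).
Premises 1, 2, 3, 4, 11 do not contribute to this derivation.
Hence hold_position is obligatory.

Obligatory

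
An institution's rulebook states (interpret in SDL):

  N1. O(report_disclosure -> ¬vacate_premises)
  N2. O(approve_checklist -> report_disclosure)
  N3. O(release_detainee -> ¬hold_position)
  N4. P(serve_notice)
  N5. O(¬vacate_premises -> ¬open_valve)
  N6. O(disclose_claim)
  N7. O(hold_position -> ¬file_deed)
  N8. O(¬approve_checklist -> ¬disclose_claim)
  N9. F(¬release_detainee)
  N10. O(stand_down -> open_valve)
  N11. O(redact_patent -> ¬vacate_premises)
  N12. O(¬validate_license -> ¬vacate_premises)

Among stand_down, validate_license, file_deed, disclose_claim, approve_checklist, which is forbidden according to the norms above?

From premise 6 we have O(disclose_claim).
The contrapositive of premise 8 (O(¬approve_checklist -> ¬disclose_claim)) is O(disclose_claim -> approve_checklist), and O(disclose_claim) is already established, so O(approve_checklist).
Premise 2 is O(approve_checklist -> report_disclosure); since O(approve_checklist), deontic closure gives O(report_disclosure).
Applying K to premise 1 (O(report_disclosure -> ¬vacate_premises)) and O(report_disclosure) yields O(¬vacate_premises).
With premise 5, O(¬vacate_premises -> ¬open_valve), the K-axiom yields O(¬open_valve).
Premise 10, O(stand_down -> open_valve), contraposes to O(¬open_valve -> ¬stand_down); with O(¬open_valve) we get O(¬stand_down).
So O(¬stand_down) holds, i.e. stand_down is forbidden. None of the other listed options is forbidden under the premises.

stand_down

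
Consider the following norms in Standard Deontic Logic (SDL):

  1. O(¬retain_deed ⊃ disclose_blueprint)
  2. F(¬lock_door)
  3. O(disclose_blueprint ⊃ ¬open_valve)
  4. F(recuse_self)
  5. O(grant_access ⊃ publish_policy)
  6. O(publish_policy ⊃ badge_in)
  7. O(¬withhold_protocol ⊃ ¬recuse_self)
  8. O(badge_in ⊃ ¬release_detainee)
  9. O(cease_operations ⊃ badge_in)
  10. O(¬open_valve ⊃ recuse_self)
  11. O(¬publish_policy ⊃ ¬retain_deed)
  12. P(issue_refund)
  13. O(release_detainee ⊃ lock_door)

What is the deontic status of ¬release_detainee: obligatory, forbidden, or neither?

Obligatory

Premise 4 is F(recuse_self), i.e. O(¬recuse_self).
Premise 10, O(¬open_valve ⊃ recuse_self), contraposes to O(¬recuse_self ⊃ open_valve); with O(¬recuse_self) we get O(open_valve).
Premise 3 is O(disclose_blueprint ⊃ ¬open_valve); contrapositively O(open_valve ⊃ ¬disclose_blueprint). Since O(open_valve) holds, K gives O(¬disclose_blueprint).
Premise 1 is O(¬retain_deed ⊃ disclose_blueprint); contrapositively O(¬disclose_blueprint ⊃ retain_deed). Since O(¬disclose_blueprint) holds, K gives O(retain_deed).
Premise 11 is O(¬publish_policy ⊃ ¬retain_deed); contrapositively O(retain_deed ⊃ publish_policy). Since O(retain_deed) holds, K gives O(publish_policy).
With premise 6, O(publish_policy ⊃ badge_in), the K-axiom yields O(badge_in).
With premise 8, O(badge_in ⊃ ¬release_detainee), the K-axiom yields O(¬release_detainee).
Premises 2, 5, 7, 9, 12, 13 do not contribute to this derivation.
Hence ¬release_detainee is obligatory.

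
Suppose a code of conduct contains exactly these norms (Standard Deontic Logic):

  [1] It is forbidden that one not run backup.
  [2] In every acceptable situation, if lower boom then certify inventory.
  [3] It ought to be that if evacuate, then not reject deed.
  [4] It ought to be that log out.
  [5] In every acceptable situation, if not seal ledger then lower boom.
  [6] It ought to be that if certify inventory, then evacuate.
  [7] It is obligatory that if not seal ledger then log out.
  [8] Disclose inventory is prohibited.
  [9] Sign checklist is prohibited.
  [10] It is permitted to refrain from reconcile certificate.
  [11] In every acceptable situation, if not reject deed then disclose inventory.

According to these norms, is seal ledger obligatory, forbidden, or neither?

Obligatory

Premise 8, F(disclose_inventory), is equivalent to O(¬disclose_inventory).
Premise 11 is O(¬reject_deed → disclose_inventory); contrapositively O(¬disclose_inventory → reject_deed). Since O(¬disclose_inventory) holds, K gives O(reject_deed).
Premise 3, O(evacuate → ¬reject_deed), contraposes to O(reject_deed → ¬evacuate); with O(reject_deed) we get O(¬evacuate).
Premise 6, O(certify_inventory → evacuate), contraposes to O(¬evacuate → ¬certify_inventory); with O(¬evacuate) we get O(¬certify_inventory).
The contrapositive of premise 2 (O(lower_boom → certify_inventory)) is O(¬certify_inventory → ¬lower_boom), and O(¬certify_inventory) is already established, so O(¬lower_boom).
Premise 5, O(¬seal_ledger → lower_boom), contraposes to O(¬lower_boom → seal_ledger); with O(¬lower_boom) we get O(seal_ledger).
Premises 1, 4, 7, 9, 10 do not contribute to this derivation.
Hence seal_ledger is obligatory.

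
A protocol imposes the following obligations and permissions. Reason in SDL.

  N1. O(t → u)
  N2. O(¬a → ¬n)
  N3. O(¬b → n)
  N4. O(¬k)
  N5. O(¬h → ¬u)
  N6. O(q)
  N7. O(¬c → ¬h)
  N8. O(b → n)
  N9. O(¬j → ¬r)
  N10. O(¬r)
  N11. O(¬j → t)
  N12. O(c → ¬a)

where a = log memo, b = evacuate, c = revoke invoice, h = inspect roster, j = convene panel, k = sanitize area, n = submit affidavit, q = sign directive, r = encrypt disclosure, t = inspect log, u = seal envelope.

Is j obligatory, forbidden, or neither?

Premises 8 and 3 cover both cases: O(b → n) and O(¬b → n). Since b ∨ ¬b is a tautology, O(n) follows.
Premise 2, O(¬a → ¬n), contraposes to O(n → a); with O(n) we get O(a).
The contrapositive of premise 12 (O(c → ¬a)) is O(a → ¬c), and O(a) is already established, so O(¬c).
With premise 7, O(¬c → ¬h), the K-axiom yields O(¬h).
Applying K to premise 5 (O(¬h → ¬u)) and O(¬h) yields O(¬u).
The contrapositive of premise 1 (O(t → u)) is O(¬u → ¬t), and O(¬u) is already established, so O(¬t).
Premise 11 is O(¬j → t); contrapositively O(¬t → j). Since O(¬t) holds, K gives O(j).
Premises 4, 6, 9, 10 do not contribute to this derivation.
Hence j is obligatory.

Obligatory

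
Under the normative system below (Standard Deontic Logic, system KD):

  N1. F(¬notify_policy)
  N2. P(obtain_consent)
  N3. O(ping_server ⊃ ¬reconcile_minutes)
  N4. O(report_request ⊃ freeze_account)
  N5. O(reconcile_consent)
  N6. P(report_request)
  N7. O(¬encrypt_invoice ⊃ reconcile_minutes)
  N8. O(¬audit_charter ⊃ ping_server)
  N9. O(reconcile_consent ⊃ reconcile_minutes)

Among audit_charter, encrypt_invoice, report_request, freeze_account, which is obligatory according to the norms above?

From premise 5 we have O(reconcile_consent).
Applying K to premise 9 (O(reconcile_consent ⊃ reconcile_minutes)) and O(reconcile_consent) yields O(reconcile_minutes).
Premise 3 is O(ping_server ⊃ ¬reconcile_minutes); contrapositively O(reconcile_minutes ⊃ ¬ping_server). Since O(reconcile_minutes) holds, K gives O(¬ping_server).
Premise 8, O(¬audit_charter ⊃ ping_server), contraposes to O(¬ping_server ⊃ audit_charter); with O(¬ping_server) we get O(audit_charter).
So O(audit_charter) holds — audit_charter is obligatory. None of the other listed options is made obligatory by any chain of premises.

audit_charter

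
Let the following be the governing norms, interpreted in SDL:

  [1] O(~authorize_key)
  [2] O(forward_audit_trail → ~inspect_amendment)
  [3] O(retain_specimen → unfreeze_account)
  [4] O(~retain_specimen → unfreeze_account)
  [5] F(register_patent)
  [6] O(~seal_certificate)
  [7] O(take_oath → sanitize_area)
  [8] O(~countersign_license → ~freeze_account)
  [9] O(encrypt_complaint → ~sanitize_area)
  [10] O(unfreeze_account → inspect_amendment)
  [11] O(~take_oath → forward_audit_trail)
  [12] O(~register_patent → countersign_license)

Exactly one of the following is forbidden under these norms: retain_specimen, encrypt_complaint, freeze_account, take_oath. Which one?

Premises 4 and 3 cover both cases: O(~retain_specimen → unfreeze_account) and O(retain_specimen → unfreeze_account). Since ~retain_specimen ∨ retain_specimen is a tautology, O(unfreeze_account) follows.
Applying K to premise 10 (O(unfreeze_account → inspect_amendment)) and O(unfreeze_account) yields O(inspect_amendment).
Premise 2 is O(forward_audit_trail → ~inspect_amendment); contrapositively O(inspect_amendment → ~forward_audit_trail). Since O(inspect_amendment) holds, K gives O(~forward_audit_trail).
Premise 11, O(~take_oath → forward_audit_trail), contraposes to O(~forward_audit_trail → take_oath); with O(~forward_audit_trail) we get O(take_oath).
Applying K to premise 7 (O(take_oath → sanitize_area)) and O(take_oath) yields O(sanitize_area).
Premise 9, O(encrypt_complaint → ~sanitize_area), contraposes to O(sanitize_area → ~encrypt_complaint); with O(sanitize_area) we get O(~encrypt_complaint).
So O(~encrypt_complaint) holds, i.e. encrypt_complaint is forbidden. None of the other listed options is forbidden under the premises.

encrypt_complaint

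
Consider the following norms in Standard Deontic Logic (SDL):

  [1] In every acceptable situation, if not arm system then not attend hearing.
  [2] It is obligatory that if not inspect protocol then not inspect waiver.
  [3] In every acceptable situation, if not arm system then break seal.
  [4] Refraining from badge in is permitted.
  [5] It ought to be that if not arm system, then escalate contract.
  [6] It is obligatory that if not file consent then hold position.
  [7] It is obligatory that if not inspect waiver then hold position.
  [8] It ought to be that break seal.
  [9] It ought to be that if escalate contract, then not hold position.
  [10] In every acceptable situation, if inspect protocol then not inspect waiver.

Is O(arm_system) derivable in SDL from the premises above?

Premises 2 and 10 are O(¬inspect_protocol → ¬inspect_waiver) and O(inspect_protocol → ¬inspect_waiver); every ideal world satisfies ¬inspect_protocol or inspect_protocol, so in either case ¬inspect_waiver holds — hence O(¬inspect_waiver).
Applying K to premise 7 (O(¬inspect_waiver → hold_position)) and O(¬inspect_waiver) yields O(hold_position).
Premise 9, O(escalate_contract → ¬hold_position), contraposes to O(hold_position → ¬escalate_contract); with O(hold_position) we get O(¬escalate_contract).
Premise 5, O(¬arm_system → escalate_contract), contraposes to O(¬escalate_contract → arm_system); with O(¬escalate_contract) we get O(arm_system).
Premises 1, 3, 4, 6, 8 do not contribute to this derivation.
So O(arm_system) follows.

Yes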